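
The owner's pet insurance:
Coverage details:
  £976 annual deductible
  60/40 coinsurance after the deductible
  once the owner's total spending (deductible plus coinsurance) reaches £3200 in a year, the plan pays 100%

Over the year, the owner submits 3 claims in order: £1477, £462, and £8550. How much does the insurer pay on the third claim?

£6711.20

Claim 1 (£1477): £976 to deductible, leaving £501; 40% of £501 = £200.40. Owner owes £1176.40 (running OOP £1176.40). Insurer: £1477 − £1176.40 = £300.60.
Claim 2 (£462): deductible met; 40% of £462 = £184.80. Owner pays £184.80; OOP now £1361.20. Plan pays £462 − £184.80 = £277.20.
Claim 3 (£8550): deductible met; 40% of £8550 = £3420. That would push OOP to £4781.20, over the £3200 cap, so owner pays £3200 − £1361.20 = £1838.80. Insurer: £8550 − £1838.80 = £6711.20.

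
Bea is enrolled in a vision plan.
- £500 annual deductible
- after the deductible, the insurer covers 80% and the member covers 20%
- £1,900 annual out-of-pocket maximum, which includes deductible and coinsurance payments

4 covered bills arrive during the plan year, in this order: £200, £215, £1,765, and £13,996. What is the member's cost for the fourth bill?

Claim 1 — £200: all of it applies to the deductible. Member owes £200 (running OOP £200).
Claim 2 — £215: all of it applies to the deductible. Cost to member: £215. OOP to date £415.
Claim 3 — £1,765: £85 finishes the deductible; £1,680 goes to coinsurance; coinsurance £1,680 × 20% = £336. Member owes £421 (running OOP £836).
Claim 4 — £13,996: 20% coinsurance on £13,996 = £2,799.20. That would push OOP to £3,635.20, over the £1,900 cap, so member pays £1,900 − £836 = £1,064.

£1,064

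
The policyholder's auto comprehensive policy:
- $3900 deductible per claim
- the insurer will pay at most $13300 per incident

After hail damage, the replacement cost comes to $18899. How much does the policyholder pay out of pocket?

$5599

Subtract the deductible: $18899 − $3900 = $14999.
Since $14999 > $13300, the payout is capped at $13300.
Out of pocket: $18899 − $13300 = $5599.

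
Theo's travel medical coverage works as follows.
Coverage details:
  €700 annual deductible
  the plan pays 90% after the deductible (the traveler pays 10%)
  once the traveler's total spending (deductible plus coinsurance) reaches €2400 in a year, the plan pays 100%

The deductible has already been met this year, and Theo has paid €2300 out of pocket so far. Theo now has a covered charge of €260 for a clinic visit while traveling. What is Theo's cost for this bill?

€26

With the deductible met, the entire €260 is subject to coinsurance.
Traveler's 10% share of €260 is €26.
Total out-of-pocket so far would be €2300 + €26 = €2326, below the €2400 cap — no reduction.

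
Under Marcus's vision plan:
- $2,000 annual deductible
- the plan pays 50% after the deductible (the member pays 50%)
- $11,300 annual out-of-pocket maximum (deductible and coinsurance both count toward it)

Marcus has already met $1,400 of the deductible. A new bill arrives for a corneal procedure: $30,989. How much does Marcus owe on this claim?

$9,900

Deductible still to meet: $2,000 − $1,400 = $600.
The remaining $30,389 (= $30,989 − $600) moves to coinsurance.
Member's 50% share of $30,389 is $15,194.50.
That puts the member's cost at $600 + $15,194.50 = $15,794.50 before any cap.
That would bring total out-of-pocket to $17,194.50, past the $11,300 cap. The member is capped at $11,300 − $1,400 = $9,900 on this claim.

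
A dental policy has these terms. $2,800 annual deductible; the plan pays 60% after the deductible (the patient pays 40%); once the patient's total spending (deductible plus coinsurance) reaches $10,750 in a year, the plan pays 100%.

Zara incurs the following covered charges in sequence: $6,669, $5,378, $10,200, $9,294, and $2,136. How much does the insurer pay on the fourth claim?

Claim 1 — $6,669: $2,800 to deductible, leaving $3,869; patient's 40% is $1,547.60. Patient owes $4,347.60 (running OOP $4,347.60). Plan pays $6,669 − $4,347.60 = $2,321.40.
Claim 2 — $5,378: deductible already satisfied, so patient's share is 40% × $5,378 = $2,151.20. Patient owes $2,151.20 (running OOP $6,498.80). Plan pays $5,378 − $2,151.20 = $3,226.80.
Claim 3 — $10,200: 40% coinsurance on $10,200 = $4,080. Patient pays $4,080; OOP now $10,578.80. Insurer: $10,200 − $4,080 = $6,120.
Claim 4 — $9,294: deductible met; 40% of $9,294 = $3,717.60. OOP would hit $14,296.40 > $10,750, so the cap limits the patient to $10,750 − $10,578.80 = $171.20. Plan pays $9,294 − $171.20 = $9,122.80.

$9,122.80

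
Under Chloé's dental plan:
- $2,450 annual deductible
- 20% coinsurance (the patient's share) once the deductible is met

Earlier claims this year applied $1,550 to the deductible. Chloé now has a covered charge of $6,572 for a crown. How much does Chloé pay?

Remaining deductible: $2,450 − $1,550 = $900.
That leaves $6,572 − $900 = $5,672 for coinsurance.
20% of $5,672 = $1,134.40 falls to the patient.
Patient responsibility: $900 + $1,134.40 = $2,034.40.

$2,034.40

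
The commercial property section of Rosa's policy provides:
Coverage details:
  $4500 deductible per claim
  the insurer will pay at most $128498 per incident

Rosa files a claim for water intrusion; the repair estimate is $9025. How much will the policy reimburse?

Less the $4500 deductible: $9025 − $4500 = $4525.
That's under the $128498 cap, so the insurer reimburses the full $4525.

$4525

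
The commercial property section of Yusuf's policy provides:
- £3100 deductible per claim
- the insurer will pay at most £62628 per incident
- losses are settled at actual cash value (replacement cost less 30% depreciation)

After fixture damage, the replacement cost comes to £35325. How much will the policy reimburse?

Actual cash value after 30% depreciation: £35325 × 70% = £24727.50.
Subtract the deductible: £24727.50 − £3100 = £21627.50.
£21627.50 is within the £62628 limit, so the insurer pays £21627.50.

£21627.50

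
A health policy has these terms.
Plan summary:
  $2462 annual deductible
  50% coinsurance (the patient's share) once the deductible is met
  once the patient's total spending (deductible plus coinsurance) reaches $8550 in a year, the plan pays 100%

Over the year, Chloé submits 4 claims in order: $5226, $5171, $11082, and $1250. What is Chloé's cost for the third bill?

Claim 1 ($5226): $2462 finishes the deductible; $2764 goes to coinsurance; patient's 50% is $1382. Patient pays $3844; OOP now $3844.
Claim 2 ($5171): 50% coinsurance on $5171 = $2585.50. Patient pays $2585.50; OOP now $6429.50.
Claim 3 ($11082): 50% coinsurance on $11082 = $5541. Adding that to $6429.50 gives $11970.50, past the $8550 cap; patient pays only $8550 − $6429.50 = $2120.50.

$2120.50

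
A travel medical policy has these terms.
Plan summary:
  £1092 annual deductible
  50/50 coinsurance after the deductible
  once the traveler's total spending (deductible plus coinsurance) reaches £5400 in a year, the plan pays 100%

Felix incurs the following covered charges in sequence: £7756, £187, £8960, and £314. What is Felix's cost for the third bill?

#1 (£7756): £1092 to deductible, leaving £6664; 50% of £6664 = £3332. Traveler owes £4424 (running OOP £4424).
#2 (£187): deductible already satisfied, so traveler's share is 50% × £187 = £93.50. Cost to traveler: £93.50. OOP to date £4517.50.
#3 (£8960): 50% coinsurance on £8960 = £4480. That would push OOP to £8997.50, over the £5400 cap, so traveler pays £5400 − £4517.50 = £882.50.

£882.50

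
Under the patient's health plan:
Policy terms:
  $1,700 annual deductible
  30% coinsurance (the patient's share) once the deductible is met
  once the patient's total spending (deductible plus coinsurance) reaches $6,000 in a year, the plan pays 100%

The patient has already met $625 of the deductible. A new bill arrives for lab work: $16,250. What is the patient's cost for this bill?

Deductible still to meet: $1,700 − $625 = $1,075.
That leaves $16,250 − $1,075 = $15,175 for coinsurance.
30% of $15,175 = $4,552.50 falls to the patient.
So the patient owes $1,075 + $4,552.50 = $5,627.50 before any cap.
Year-to-date out-of-pocket would reach $625 + $5,627.50 = $6,252.50, above the $6,000 maximum, so the patient pays only $6,000 − $625 = $5,375.

$5,375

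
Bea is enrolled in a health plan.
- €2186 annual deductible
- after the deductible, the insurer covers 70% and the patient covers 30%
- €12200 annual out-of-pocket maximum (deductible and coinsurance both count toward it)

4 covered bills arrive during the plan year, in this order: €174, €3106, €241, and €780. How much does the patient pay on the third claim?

Claim 1 — €174: all of it applies to the deductible. Patient pays €174; OOP now €174.
Claim 2 — €3106: deductible takes €2012, €1094 remains; patient's 30% is €328.20. Patient pays €2340.20; OOP now €2514.20.
Claim 3 — €241: 30% coinsurance on €241 = €72.30. Patient owes €72.30 (running OOP €2586.50).

€72.30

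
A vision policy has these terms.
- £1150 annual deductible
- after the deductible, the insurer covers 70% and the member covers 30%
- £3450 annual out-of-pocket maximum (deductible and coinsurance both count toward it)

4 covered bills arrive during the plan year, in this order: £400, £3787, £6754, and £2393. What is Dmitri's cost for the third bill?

£1388.90

Claim 1 (£400): fully absorbed by the deductible. Member owes £400 (running OOP £400).
Claim 2 (£3787): £750 to deductible, leaving £3037; 30% of £3037 = £911.10. Member owes £1661.10 (running OOP £2061.10).
Claim 3 (£6754): deductible met; 30% of £6754 = £2026.20. OOP would hit £4087.30 > £3450, so the cap limits the member to £3450 − £2061.10 = £1388.90.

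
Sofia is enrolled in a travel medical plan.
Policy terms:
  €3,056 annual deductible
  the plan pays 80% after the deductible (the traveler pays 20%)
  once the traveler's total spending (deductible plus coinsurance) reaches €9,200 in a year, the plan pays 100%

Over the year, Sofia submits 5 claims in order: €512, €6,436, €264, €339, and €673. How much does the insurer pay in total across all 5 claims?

Claim 1 — €512: fully absorbed by the deductible. Traveler pays €512; OOP now €512. Insurer: €512 − €512 = €0.
Claim 2 — €6,436: €2,544 to deductible, leaving €3,892; traveler's 20% is €778.40. Cost to traveler: €3,322.40. OOP to date €3,834.40. Insurer: €6,436 − €3,322.40 = €3,113.60.
Claim 3 — €264: deductible met; 20% of €264 = €52.80. Cost to traveler: €52.80. OOP to date €3,887.20. Insurer: €264 − €52.80 = €211.20.
Claim 4 — €339: deductible already satisfied, so traveler's share is 20% × €339 = €67.80. Traveler pays €67.80; OOP now €3,955. Insurer: €339 − €67.80 = €271.20.
Claim 5 — €673: 20% coinsurance on €673 = €134.60. Traveler owes €134.60 (running OOP €4,089.60). Plan pays €673 − €134.60 = €538.40.
Insurer total = bills − traveler's total = €8,224 − €4,089.60 = €4,134.40.

€4,134.40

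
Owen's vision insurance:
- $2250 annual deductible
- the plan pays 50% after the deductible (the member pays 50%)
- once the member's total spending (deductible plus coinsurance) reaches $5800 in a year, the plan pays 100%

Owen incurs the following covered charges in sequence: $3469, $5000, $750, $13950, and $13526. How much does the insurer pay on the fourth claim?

$13884.50

Claim 1 ($3469): $2250 to deductible, leaving $1219; member's 50% is $609.50. Member pays $2859.50; OOP now $2859.50. Insurer: $3469 − $2859.50 = $609.50.
Claim 2 ($5000): 50% coinsurance on $5000 = $2500. Member owes $2500 (running OOP $5359.50). Plan pays $5000 − $2500 = $2500.
Claim 3 ($750): deductible already satisfied, so member's share is 50% × $750 = $375. Member owes $375 (running OOP $5734.50). Plan pays $750 − $375 = $375.
Claim 4 ($13950): 50% coinsurance on $13950 = $6975. That would push OOP to $12709.50, over the $5800 cap, so member pays $5800 − $5734.50 = $65.50. Insurer: $13950 − $65.50 = $13884.50.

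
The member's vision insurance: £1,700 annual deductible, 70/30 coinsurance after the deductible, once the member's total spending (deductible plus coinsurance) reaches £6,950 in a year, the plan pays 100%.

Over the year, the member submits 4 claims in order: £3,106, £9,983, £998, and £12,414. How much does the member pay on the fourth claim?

Claim 1 — £3,106: £1,700 to deductible, leaving £1,406; member's 30% is £421.80. Cost to member: £2,121.80. OOP to date £2,121.80.
Claim 2 — £9,983: deductible met; 30% of £9,983 = £2,994.90. Member owes £2,994.90 (running OOP £5,116.70).
Claim 3 — £998: deductible met; 30% of £998 = £299.40. Member pays £299.40; OOP now £5,416.10.
Claim 4 — £12,414: deductible met; 30% of £12,414 = £3,724.20. That would push OOP to £9,140.30, over the £6,950 cap, so member pays £6,950 − £5,416.10 = £1,533.90.

£1,533.90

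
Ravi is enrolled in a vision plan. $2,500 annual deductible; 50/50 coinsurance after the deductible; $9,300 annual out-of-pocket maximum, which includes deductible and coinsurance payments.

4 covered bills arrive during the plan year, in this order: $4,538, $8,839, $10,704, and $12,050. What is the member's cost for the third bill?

#1 ($4,538): deductible takes $2,500, $2,038 remains; member's 50% is $1,019. Member owes $3,519 (running OOP $3,519).
#2 ($8,839): deductible met; 50% of $8,839 = $4,419.50. Member owes $4,419.50 (running OOP $7,938.50).
#3 ($10,704): deductible met; 50% of $10,704 = $5,352. Adding that to $7,938.50 gives $13,290.50, past the $9,300 cap; member pays only $9,300 − $7,938.50 = $1,361.50.

$1,361.50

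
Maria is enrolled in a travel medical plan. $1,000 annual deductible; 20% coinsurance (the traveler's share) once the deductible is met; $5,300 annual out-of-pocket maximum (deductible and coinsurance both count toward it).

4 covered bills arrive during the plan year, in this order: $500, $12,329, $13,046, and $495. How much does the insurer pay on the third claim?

$11,111.80

#1 ($500): entire amount goes to the deductible. Traveler owes $500 (running OOP $500). Insurer: $500 − $500 = $0.
#2 ($12,329): deductible takes $500, $11,829 remains; coinsurance $11,829 × 20% = $2,365.80. Cost to traveler: $2,865.80. OOP to date $3,365.80. Insurer: $12,329 − $2,865.80 = $9,463.20.
#3 ($13,046): deductible already satisfied, so traveler's share is 20% × $13,046 = $2,609.20. That would push OOP to $5,975, over the $5,300 cap, so traveler pays $5,300 − $3,365.80 = $1,934.20. Plan pays $13,046 − $1,934.20 = $11,111.80.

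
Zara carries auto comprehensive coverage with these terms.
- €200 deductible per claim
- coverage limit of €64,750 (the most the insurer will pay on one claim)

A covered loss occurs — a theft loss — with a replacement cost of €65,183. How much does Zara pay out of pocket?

€433

Subtract the deductible: €65,183 − €200 = €64,983.
Since €64,983 > €64,750, the payout is capped at €64,750.
Out of pocket: €65,183 − €64,750 = €433.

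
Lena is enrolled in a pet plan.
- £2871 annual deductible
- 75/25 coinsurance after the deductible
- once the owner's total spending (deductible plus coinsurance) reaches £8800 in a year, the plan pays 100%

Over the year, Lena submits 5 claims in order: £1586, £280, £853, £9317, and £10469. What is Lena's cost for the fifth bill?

Claim 1 (£1586): entire amount goes to the deductible. Owner pays £1586; OOP now £1586.
Claim 2 (£280): all of it applies to the deductible. Owner pays £280; OOP now £1866.
Claim 3 (£853): all of it applies to the deductible. Cost to owner: £853. OOP to date £2719.
Claim 4 (£9317): £152 to deductible, leaving £9165; owner's 25% is £2291.25. Owner owes £2443.25 (running OOP £5162.25).
Claim 5 (£10469): 25% coinsurance on £10469 = £2617.25. Cost to owner: £2617.25. OOP to date £7779.50.

£2617.25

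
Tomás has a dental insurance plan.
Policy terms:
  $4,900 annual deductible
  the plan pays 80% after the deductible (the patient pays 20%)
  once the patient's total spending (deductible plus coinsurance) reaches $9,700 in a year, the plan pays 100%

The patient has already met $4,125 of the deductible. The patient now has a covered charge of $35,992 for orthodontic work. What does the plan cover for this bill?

$4,125 of the $4,900 deductible is already met, leaving $775.
The remaining $35,217 (= $35,992 − $775) moves to coinsurance.
20% of $35,217 = $7,043.40 falls to the patient.
So the patient owes $775 + $7,043.40 = $7,818.40 before any cap.
Adding $7,818.40 to the $4,125 already spent would give $11,943.40, which exceeds the $9,700 cap; the patient pays just $9,700 − $4,125 = $5,575.
Insurer pays the balance: $35,992 − $5,575 = $30,417.

$30,417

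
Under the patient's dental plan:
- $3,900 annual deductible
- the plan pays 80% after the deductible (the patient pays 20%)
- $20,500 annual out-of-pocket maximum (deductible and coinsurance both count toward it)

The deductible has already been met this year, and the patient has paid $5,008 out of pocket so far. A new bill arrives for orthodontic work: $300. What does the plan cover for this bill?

$240

The deductible is already satisfied, so the full bill goes to coinsurance.
20% of $300 = $60 falls to the patient.
Year-to-date out-of-pocket becomes $5,008 + $60 = $5,068, still under the $20,500 maximum, so no cap applies.
The plan picks up $300 − $60 = $240.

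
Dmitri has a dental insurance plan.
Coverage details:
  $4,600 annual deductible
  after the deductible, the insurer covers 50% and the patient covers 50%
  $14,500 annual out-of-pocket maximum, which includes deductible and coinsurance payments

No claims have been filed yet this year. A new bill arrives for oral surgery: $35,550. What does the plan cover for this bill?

$21,050

Deductible not yet touched, so the first $4,600 of the bill goes to the deductible.
The remaining $30,950 (= $35,550 − $4,600) moves to coinsurance.
Coinsurance: $30,950 × 50% = $15,475.
Patient responsibility before any cap: $4,600 + $15,475 = $20,075.
Year-to-date out-of-pocket would reach $0 + $20,075 = $20,075, above the $14,500 maximum, so the patient pays only $14,500 − $0 = $14,500.
The insurer covers the remainder: $35,550 − $14,500 = $21,050.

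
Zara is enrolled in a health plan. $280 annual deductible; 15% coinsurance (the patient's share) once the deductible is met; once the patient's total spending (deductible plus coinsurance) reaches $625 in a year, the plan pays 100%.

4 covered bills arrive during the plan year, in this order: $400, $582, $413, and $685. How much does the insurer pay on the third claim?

$351.05

Claim 1 ($400): $280 finishes the deductible; $120 goes to coinsurance; patient's 15% is $18. Patient owes $298 (running OOP $298). Insurer: $400 − $298 = $102.
Claim 2 ($582): 15% coinsurance on $582 = $87.30. Patient pays $87.30; OOP now $385.30. Plan pays $582 − $87.30 = $494.70.
Claim 3 ($413): deductible already satisfied, so patient's share is 15% × $413 = $61.95. Patient pays $61.95; OOP now $447.25. Insurer: $413 − $61.95 = $351.05.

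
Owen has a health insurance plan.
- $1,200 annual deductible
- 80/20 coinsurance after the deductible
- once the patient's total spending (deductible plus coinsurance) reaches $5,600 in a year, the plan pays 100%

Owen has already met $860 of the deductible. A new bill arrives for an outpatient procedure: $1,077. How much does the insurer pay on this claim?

$589.60

Deductible still to meet: $1,200 − $860 = $340.
That leaves $1,077 − $340 = $737 for coinsurance.
20% of $737 = $147.40 falls to the patient.
That puts the patient's cost at $340 + $147.40 = $487.40 before any cap.
Year-to-date out-of-pocket becomes $860 + $487.40 = $1,347.40, still under the $5,600 maximum, so no cap applies.
Insurer pays the balance: $1,077 − $487.40 = $589.60.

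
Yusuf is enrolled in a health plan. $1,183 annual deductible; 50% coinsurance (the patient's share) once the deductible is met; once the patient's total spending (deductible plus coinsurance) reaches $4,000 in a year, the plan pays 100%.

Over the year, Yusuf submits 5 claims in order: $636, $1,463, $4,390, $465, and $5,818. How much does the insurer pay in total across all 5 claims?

$8,772

Bill 1, $636: fully absorbed by the deductible. Cost to patient: $636. OOP to date $636. Insurer: $636 − $636 = $0.
Bill 2, $1,463: $547 to deductible, leaving $916; coinsurance $916 × 50% = $458. Patient pays $1,005; OOP now $1,641. Insurer: $1,463 − $1,005 = $458.
Bill 3, $4,390: deductible already satisfied, so patient's share is 50% × $4,390 = $2,195. Cost to patient: $2,195. OOP to date $3,836. Plan pays $4,390 − $2,195 = $2,195.
Bill 4, $465: deductible met; 50% of $465 = $232.50. Adding that to $3,836 gives $4,068.50, past the $4,000 cap; patient pays only $4,000 − $3,836 = $164. Insurer: $465 − $164 = $301.
Bill 5, $5,818: 50% coinsurance on $5,818 = $2,909. Adding that to $4,000 gives $6,909, past the $4,000 cap; patient pays only $4,000 − $4,000 = $0. Insurer: $5,818 − $0 = $5,818.
Insurer total = bills − patient's total = $12,772 − $4,000 = $8,772.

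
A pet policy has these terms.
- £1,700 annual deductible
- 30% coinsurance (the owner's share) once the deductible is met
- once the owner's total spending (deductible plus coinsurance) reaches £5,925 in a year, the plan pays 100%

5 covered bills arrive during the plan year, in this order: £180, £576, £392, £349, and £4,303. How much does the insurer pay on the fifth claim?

£2,870

#1 (£180): entire amount goes to the deductible. Owner pays £180; OOP now £180. Insurer: £180 − £180 = £0.
#2 (£576): entire amount goes to the deductible. Owner owes £576 (running OOP £756). Plan pays £576 − £576 = £0.
#3 (£392): entire amount goes to the deductible. Owner owes £392 (running OOP £1,148). Insurer: £392 − £392 = £0.
#4 (£349): fully absorbed by the deductible. Owner pays £349; OOP now £1,497. Plan pays £349 − £349 = £0.
#5 (£4,303): £203 finishes the deductible; £4,100 goes to coinsurance; owner's 30% is £1,230. Owner pays £1,433; OOP now £2,930. Insurer: £4,303 − £1,433 = £2,870.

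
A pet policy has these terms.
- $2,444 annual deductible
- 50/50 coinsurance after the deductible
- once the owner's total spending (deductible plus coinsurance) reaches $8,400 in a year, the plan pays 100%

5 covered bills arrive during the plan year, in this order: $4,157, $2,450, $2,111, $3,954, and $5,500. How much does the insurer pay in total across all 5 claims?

$9,772

Claim 1 — $4,157: deductible takes $2,444, $1,713 remains; 50% of $1,713 = $856.50. Owner pays $3,300.50; OOP now $3,300.50. Plan pays $4,157 − $3,300.50 = $856.50.
Claim 2 — $2,450: 50% coinsurance on $2,450 = $1,225. Owner pays $1,225; OOP now $4,525.50. Insurer: $2,450 − $1,225 = $1,225.
Claim 3 — $2,111: deductible already satisfied, so owner's share is 50% × $2,111 = $1,055.50. Owner owes $1,055.50 (running OOP $5,581). Insurer: $2,111 − $1,055.50 = $1,055.50.
Claim 4 — $3,954: deductible met; 50% of $3,954 = $1,977. Cost to owner: $1,977. OOP to date $7,558. Insurer: $3,954 − $1,977 = $1,977.
Claim 5 — $5,500: deductible already satisfied, so owner's share is 50% × $5,500 = $2,750. Adding that to $7,558 gives $10,308, past the $8,400 cap; owner pays only $8,400 − $7,558 = $842. Plan pays $5,500 − $842 = $4,658.
Insurer total: $856.50 + $1,225 + $1,055.50 + $1,977 + $4,658 = $9,772.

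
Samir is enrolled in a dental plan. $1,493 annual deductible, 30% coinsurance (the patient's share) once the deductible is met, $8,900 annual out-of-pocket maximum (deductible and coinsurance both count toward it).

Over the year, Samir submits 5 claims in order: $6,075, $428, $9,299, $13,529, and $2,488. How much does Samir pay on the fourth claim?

$3,114.30

#1 ($6,075): deductible takes $1,493, $4,582 remains; 30% of $4,582 = $1,374.60. Patient owes $2,867.60 (running OOP $2,867.60).
#2 ($428): deductible already satisfied, so patient's share is 30% × $428 = $128.40. Patient pays $128.40; OOP now $2,996.
#3 ($9,299): deductible already satisfied, so patient's share is 30% × $9,299 = $2,789.70. Patient owes $2,789.70 (running OOP $5,785.70).
#4 ($13,529): deductible already satisfied, so patient's share is 30% × $13,529 = $4,058.70. OOP would hit $9,844.40 > $8,900, so the cap limits the patient to $8,900 − $5,785.70 = $3,114.30.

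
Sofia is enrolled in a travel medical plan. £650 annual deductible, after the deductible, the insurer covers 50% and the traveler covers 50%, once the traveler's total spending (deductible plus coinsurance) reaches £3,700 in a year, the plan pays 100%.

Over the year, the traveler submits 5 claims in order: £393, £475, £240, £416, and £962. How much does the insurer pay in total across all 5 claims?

Claim 1 — £393: entire amount goes to the deductible. Traveler pays £393; OOP now £393. Insurer: £393 − £393 = £0.
Claim 2 — £475: £257 finishes the deductible; £218 goes to coinsurance; coinsurance £218 × 50% = £109. Cost to traveler: £366. OOP to date £759. Insurer: £475 − £366 = £109.
Claim 3 — £240: deductible met; 50% of £240 = £120. Cost to traveler: £120. OOP to date £879. Plan pays £240 − £120 = £120.
Claim 4 — £416: deductible already satisfied, so traveler's share is 50% × £416 = £208. Traveler owes £208 (running OOP £1,087). Plan pays £416 − £208 = £208.
Claim 5 — £962: 50% coinsurance on £962 = £481. Traveler pays £481; OOP now £1,568. Plan pays £962 − £481 = £481.
Insurer total = bills − traveler's total = £2,486 − £1,568 = £918.

£918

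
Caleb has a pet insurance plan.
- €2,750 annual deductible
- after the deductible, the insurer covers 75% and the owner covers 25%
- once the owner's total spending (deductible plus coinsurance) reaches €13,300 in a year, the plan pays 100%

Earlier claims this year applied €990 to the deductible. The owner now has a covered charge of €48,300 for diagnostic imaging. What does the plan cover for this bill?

€35,990

Deductible still to meet: €2,750 − €990 = €1,760.
The remaining €46,540 (= €48,300 − €1,760) moves to coinsurance.
Coinsurance: €46,540 × 25% = €11,635.
Owner responsibility before any cap: €1,760 + €11,635 = €13,395.
Adding €13,395 to the €990 already spent would give €14,385, which exceeds the €13,300 cap; the owner pays just €13,300 − €990 = €12,310.
The insurer covers the remainder: €48,300 − €12,310 = €35,990.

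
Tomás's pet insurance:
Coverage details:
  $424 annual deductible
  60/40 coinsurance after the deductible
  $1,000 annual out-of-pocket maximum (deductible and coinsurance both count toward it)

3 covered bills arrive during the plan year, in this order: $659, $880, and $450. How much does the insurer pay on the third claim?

Claim 1 ($659): $424 to deductible, leaving $235; owner's 40% is $94. Owner pays $518; OOP now $518. Plan pays $659 − $518 = $141.
Claim 2 ($880): deductible met; 40% of $880 = $352. Owner pays $352; OOP now $870. Plan pays $880 − $352 = $528.
Claim 3 ($450): deductible met; 40% of $450 = $180. OOP would hit $1,050 > $1,000, so the cap limits the owner to $1,000 − $870 = $130. Insurer: $450 − $130 = $320.

$320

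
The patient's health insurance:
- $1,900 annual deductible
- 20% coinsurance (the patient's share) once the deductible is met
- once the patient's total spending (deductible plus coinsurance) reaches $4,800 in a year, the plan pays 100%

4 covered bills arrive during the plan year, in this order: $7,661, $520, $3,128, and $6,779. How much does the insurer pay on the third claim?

Claim 1 ($7,661): deductible takes $1,900, $5,761 remains; patient's 20% is $1,152.20. Patient pays $3,052.20; OOP now $3,052.20. Insurer: $7,661 − $3,052.20 = $4,608.80.
Claim 2 ($520): deductible met; 20% of $520 = $104. Patient pays $104; OOP now $3,156.20. Plan pays $520 − $104 = $416.
Claim 3 ($3,128): 20% coinsurance on $3,128 = $625.60. Patient owes $625.60 (running OOP $3,781.80). Insurer: $3,128 − $625.60 = $2,502.40.

$2,502.40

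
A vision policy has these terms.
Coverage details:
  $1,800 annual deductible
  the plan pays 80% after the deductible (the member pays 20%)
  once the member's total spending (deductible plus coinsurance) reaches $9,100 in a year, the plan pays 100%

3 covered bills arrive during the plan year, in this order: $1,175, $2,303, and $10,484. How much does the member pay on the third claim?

$2,096.80

#1 ($1,175): fully absorbed by the deductible. Cost to member: $1,175. OOP to date $1,175.
#2 ($2,303): $625 to deductible, leaving $1,678; 20% of $1,678 = $335.60. Cost to member: $960.60. OOP to date $2,135.60.
#3 ($10,484): deductible met; 20% of $10,484 = $2,096.80. Cost to member: $2,096.80. OOP to date $4,232.40.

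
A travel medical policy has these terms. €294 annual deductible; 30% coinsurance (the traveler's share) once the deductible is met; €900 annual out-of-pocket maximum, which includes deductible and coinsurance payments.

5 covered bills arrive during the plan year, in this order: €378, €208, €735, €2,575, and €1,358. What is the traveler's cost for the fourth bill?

Bill 1, €378: deductible takes €294, €84 remains; traveler's 30% is €25.20. Traveler owes €319.20 (running OOP €319.20).
Bill 2, €208: deductible met; 30% of €208 = €62.40. Traveler pays €62.40; OOP now €381.60.
Bill 3, €735: deductible met; 30% of €735 = €220.50. Traveler pays €220.50; OOP now €602.10.
Bill 4, €2,575: deductible already satisfied, so traveler's share is 30% × €2,575 = €772.50. OOP would hit €1,374.60 > €900, so the cap limits the traveler to €900 − €602.10 = €297.90.

€297.90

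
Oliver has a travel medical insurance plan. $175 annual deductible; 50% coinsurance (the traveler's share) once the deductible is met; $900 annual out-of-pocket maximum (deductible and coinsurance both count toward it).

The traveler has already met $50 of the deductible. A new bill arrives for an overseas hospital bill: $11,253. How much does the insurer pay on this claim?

$10,403

Remaining deductible: $175 − $50 = $125.
After the $125 deductible portion, $11,253 − $125 = $11,128 is subject to coinsurance.
50% of $11,128 = $5,564 falls to the traveler.
Traveler responsibility before any cap: $125 + $5,564 = $5,689.
That would bring total out-of-pocket to $5,739, past the $900 cap. The traveler is capped at $900 − $50 = $850 on this claim.
Insurer pays the balance: $11,253 − $850 = $10,403.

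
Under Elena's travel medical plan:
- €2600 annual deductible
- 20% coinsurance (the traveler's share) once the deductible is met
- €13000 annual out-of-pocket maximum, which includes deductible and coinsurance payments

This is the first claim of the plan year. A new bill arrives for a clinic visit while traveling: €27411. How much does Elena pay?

€7562.20

The full €2600 deductible is still open; €2600 of this bill applies to it.
That leaves €27411 − €2600 = €24811 for coinsurance.
Coinsurance: €24811 × 20% = €4962.20.
That puts the traveler's cost at €2600 + €4962.20 = €7562.20 before any cap.
Cumulative spending €0 + €7562.20 = €7562.20 stays under the €13000 maximum.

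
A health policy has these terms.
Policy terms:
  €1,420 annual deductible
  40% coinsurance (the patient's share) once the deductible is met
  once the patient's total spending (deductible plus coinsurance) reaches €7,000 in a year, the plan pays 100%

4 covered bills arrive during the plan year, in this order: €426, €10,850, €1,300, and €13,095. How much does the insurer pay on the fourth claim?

€11,977.40

#1 (€426): entire amount goes to the deductible. Patient owes €426 (running OOP €426). Insurer: €426 − €426 = €0.
#2 (€10,850): €994 to deductible, leaving €9,856; coinsurance €9,856 × 40% = €3,942.40. Patient owes €4,936.40 (running OOP €5,362.40). Insurer: €10,850 − €4,936.40 = €5,913.60.
#3 (€1,300): deductible met; 40% of €1,300 = €520. Patient owes €520 (running OOP €5,882.40). Insurer: €1,300 − €520 = €780.
#4 (€13,095): 40% coinsurance on €13,095 = €5,238. OOP would hit €11,120.40 > €7,000, so the cap limits the patient to €7,000 − €5,882.40 = €1,117.60. Plan pays €13,095 − €1,117.60 = €11,977.40.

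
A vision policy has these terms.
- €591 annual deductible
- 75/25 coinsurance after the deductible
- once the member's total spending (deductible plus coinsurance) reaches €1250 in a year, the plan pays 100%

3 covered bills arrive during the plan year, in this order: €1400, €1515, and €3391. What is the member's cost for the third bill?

#1 (€1400): €591 finishes the deductible; €809 goes to coinsurance; coinsurance €809 × 25% = €202.25. Member owes €793.25 (running OOP €793.25).
#2 (€1515): deductible already satisfied, so member's share is 25% × €1515 = €378.75. Cost to member: €378.75. OOP to date €1172.
#3 (€3391): 25% coinsurance on €3391 = €847.75. OOP would hit €2019.75 > €1250, so the cap limits the member to €1250 − €1172 = €78.

€78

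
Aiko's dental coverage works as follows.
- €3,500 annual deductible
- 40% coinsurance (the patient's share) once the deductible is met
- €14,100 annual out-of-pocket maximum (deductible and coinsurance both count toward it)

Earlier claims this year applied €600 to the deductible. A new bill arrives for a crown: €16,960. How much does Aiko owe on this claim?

Remaining deductible: €3,500 − €600 = €2,900.
After the €2,900 deductible portion, €16,960 − €2,900 = €14,060 is subject to coinsurance.
40% of €14,060 = €5,624 falls to the patient.
That puts the patient's cost at €2,900 + €5,624 = €8,524 before any cap.
Total out-of-pocket so far would be €600 + €8,524 = €9,124, below the €14,100 cap — no reduction.

€8,524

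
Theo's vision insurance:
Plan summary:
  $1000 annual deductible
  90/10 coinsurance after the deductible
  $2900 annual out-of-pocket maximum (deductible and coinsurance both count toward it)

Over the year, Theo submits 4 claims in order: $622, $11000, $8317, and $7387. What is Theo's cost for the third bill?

Bill 1, $622: all of it applies to the deductible. Member pays $622; OOP now $622.
Bill 2, $11000: $378 to deductible, leaving $10622; 10% of $10622 = $1062.20. Cost to member: $1440.20. OOP to date $2062.20.
Bill 3, $8317: 10% coinsurance on $8317 = $831.70. Member owes $831.70 (running OOP $2893.90).

$831.70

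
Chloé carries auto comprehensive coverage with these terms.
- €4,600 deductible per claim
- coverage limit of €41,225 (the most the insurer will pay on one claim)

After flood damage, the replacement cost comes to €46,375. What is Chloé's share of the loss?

€5,150

After the deductible, €46,375 − €4,600 = €41,775 remains.
€41,775 exceeds the €41,225 limit, so the insurer pays the limit: €41,225.
Out of pocket: €46,375 − €41,225 = €5,150.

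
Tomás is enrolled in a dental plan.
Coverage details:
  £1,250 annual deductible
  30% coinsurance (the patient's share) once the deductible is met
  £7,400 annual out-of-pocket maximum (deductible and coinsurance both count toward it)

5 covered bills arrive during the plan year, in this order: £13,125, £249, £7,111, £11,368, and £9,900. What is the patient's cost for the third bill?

Bill 1, £13,125: deductible takes £1,250, £11,875 remains; patient's 30% is £3,562.50. Patient owes £4,812.50 (running OOP £4,812.50).
Bill 2, £249: deductible already satisfied, so patient's share is 30% × £249 = £74.70. Patient pays £74.70; OOP now £4,887.20.
Bill 3, £7,111: deductible already satisfied, so patient's share is 30% × £7,111 = £2,133.30. Patient owes £2,133.30 (running OOP £7,020.50).

£2,133.30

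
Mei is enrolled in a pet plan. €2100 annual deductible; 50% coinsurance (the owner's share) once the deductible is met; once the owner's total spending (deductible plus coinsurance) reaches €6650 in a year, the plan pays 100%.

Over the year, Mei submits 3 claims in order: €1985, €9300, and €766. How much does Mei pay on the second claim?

#1 (€1985): entire amount goes to the deductible. Cost to owner: €1985. OOP to date €1985.
#2 (€9300): €115 to deductible, leaving €9185; owner's 50% is €4592.50. Deductible plus coinsurance: €115 + €4592.50 = €4707.50. That would push OOP to €6692.50, over the €6650 cap, so owner pays €6650 − €1985 = €4665.

€4665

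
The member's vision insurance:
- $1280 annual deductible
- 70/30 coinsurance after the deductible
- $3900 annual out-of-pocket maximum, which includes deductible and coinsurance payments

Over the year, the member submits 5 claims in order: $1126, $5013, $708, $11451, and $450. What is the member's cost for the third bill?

Claim 1 — $1126: fully absorbed by the deductible. Member pays $1126; OOP now $1126.
Claim 2 — $5013: $154 to deductible, leaving $4859; coinsurance $4859 × 30% = $1457.70. Cost to member: $1611.70. OOP to date $2737.70.
Claim 3 — $708: deductible already satisfied, so member's share is 30% × $708 = $212.40. Cost to member: $212.40. OOP to date $2950.10.

$212.40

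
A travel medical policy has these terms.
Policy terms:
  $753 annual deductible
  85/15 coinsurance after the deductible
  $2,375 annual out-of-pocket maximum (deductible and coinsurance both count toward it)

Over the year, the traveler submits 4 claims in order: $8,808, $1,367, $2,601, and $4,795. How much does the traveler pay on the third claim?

$208.70

#1 ($8,808): deductible takes $753, $8,055 remains; 15% of $8,055 = $1,208.25. Traveler owes $1,961.25 (running OOP $1,961.25).
#2 ($1,367): deductible met; 15% of $1,367 = $205.05. Traveler owes $205.05 (running OOP $2,166.30).
#3 ($2,601): deductible met; 15% of $2,601 = $390.15. Adding that to $2,166.30 gives $2,556.45, past the $2,375 cap; traveler pays only $2,375 − $2,166.30 = $208.70.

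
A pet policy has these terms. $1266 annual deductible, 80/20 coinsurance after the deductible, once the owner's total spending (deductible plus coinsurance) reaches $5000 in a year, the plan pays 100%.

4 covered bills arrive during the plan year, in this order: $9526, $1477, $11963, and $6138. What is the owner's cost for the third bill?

Claim 1 — $9526: $1266 to deductible, leaving $8260; owner's 20% is $1652. Owner pays $2918; OOP now $2918.
Claim 2 — $1477: deductible met; 20% of $1477 = $295.40. Cost to owner: $295.40. OOP to date $3213.40.
Claim 3 — $11963: deductible already satisfied, so owner's share is 20% × $11963 = $2392.60. Adding that to $3213.40 gives $5606, past the $5000 cap; owner pays only $5000 − $3213.40 = $1786.60.

$1786.60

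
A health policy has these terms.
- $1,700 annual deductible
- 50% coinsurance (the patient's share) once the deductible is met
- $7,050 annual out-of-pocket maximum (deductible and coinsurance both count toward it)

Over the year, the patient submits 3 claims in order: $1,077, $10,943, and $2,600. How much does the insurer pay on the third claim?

Bill 1, $1,077: entire amount goes to the deductible. Patient pays $1,077; OOP now $1,077. Insurer: $1,077 − $1,077 = $0.
Bill 2, $10,943: $623 finishes the deductible; $10,320 goes to coinsurance; coinsurance $10,320 × 50% = $5,160. Patient owes $5,783 (running OOP $6,860). Plan pays $10,943 − $5,783 = $5,160.
Bill 3, $2,600: 50% coinsurance on $2,600 = $1,300. Adding that to $6,860 gives $8,160, past the $7,050 cap; patient pays only $7,050 − $6,860 = $190. Plan pays $2,600 − $190 = $2,410.

$2,410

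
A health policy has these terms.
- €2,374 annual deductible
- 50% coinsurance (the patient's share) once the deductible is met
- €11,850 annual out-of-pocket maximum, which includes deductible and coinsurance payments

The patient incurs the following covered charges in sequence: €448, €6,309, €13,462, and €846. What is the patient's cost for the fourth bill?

€423

Bill 1, €448: entire amount goes to the deductible. Cost to patient: €448. OOP to date €448.
Bill 2, €6,309: deductible takes €1,926, €4,383 remains; patient's 50% is €2,191.50. Cost to patient: €4,117.50. OOP to date €4,565.50.
Bill 3, €13,462: 50% coinsurance on €13,462 = €6,731. Cost to patient: €6,731. OOP to date €11,296.50.
Bill 4, €846: 50% coinsurance on €846 = €423. Patient pays €423; OOP now €11,719.50.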